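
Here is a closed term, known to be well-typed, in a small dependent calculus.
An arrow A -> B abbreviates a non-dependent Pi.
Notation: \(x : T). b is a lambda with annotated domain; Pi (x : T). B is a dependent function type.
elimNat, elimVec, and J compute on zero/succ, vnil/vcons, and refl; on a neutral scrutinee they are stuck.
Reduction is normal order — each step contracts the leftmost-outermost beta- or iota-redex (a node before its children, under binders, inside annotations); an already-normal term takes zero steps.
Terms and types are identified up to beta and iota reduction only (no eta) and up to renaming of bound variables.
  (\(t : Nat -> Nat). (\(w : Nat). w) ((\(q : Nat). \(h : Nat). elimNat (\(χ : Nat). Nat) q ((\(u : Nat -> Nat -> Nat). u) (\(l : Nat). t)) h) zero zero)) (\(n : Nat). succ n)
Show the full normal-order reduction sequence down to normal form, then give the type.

reduction (normal order):
  (\(t : Nat -> Nat). (\(w : Nat). w) ((\(q : Nat). \(h : Nat). elimNat (\(χ : Nat). Nat) q ((\(u : Nat -> Nat -> Nat). u) (\(l : Nat). t)) h) zero zero)) (\(n : Nat). succ n)
  ~> (\(t : Nat). t) ((\(w : Nat). \(q : Nat). elimNat (\(h : Nat). Nat) w ((\(χ : Nat -> Nat -> Nat). χ) (\(u : Nat). \(l : Nat). succ l)) q) zero zero)
  ~> (\(t : Nat). \(w : Nat). elimNat (\(q : Nat). Nat) t ((\(h : Nat -> Nat -> Nat). h) (\(χ : Nat). \(u : Nat). succ u)) w) zero zero
  ~> (\(t : Nat). elimNat (\(w : Nat). Nat) zero ((\(q : Nat -> Nat -> Nat). q) (\(h : Nat). \(χ : Nat). succ χ)) t) zero
  ~> elimNat (\(t : Nat). Nat) zero ((\(w : Nat -> Nat -> Nat). w) (\(q : Nat). \(h : Nat). succ h)) zero
  ~> zero
the term's type:
  Nat


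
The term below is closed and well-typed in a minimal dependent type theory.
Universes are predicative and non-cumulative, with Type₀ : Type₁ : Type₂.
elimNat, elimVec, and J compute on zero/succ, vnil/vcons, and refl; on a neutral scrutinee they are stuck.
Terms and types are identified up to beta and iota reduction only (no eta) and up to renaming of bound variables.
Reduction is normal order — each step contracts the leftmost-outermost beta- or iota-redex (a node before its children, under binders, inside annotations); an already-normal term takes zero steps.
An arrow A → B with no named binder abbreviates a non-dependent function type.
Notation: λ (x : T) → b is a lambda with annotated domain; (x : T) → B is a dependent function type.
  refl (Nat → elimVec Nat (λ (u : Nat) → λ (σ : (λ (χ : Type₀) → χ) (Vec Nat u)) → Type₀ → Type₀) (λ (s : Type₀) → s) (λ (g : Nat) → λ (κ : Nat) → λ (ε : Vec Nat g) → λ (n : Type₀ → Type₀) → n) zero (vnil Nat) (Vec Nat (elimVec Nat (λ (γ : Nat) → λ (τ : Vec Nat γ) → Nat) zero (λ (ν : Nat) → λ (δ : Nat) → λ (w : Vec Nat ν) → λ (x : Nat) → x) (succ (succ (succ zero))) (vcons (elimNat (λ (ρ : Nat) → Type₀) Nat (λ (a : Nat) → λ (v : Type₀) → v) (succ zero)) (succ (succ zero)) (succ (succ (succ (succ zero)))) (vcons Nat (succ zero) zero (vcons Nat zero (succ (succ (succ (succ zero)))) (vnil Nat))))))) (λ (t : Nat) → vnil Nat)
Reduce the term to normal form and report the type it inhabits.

reduced normal form:
  refl (Nat → Vec Nat zero) (λ (u : Nat) → vnil Nat)
type:
  Eq (Nat → Vec Nat zero) (λ (u : Nat) → vnil Nat) (λ (σ : Nat) → vnil Nat)
observation: the term reaches its normal form after 18 normal-order steps.


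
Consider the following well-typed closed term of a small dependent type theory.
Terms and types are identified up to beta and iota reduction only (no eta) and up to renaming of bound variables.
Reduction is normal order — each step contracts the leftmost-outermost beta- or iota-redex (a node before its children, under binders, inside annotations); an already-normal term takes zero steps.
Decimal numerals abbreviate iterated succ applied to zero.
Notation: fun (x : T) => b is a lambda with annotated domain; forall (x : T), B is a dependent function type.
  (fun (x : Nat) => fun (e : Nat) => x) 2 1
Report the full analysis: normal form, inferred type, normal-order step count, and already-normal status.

resulting normal form:
  2
type:
  Nat
normal-order step count: 2
started in normal form: no
first redex: a beta-redex


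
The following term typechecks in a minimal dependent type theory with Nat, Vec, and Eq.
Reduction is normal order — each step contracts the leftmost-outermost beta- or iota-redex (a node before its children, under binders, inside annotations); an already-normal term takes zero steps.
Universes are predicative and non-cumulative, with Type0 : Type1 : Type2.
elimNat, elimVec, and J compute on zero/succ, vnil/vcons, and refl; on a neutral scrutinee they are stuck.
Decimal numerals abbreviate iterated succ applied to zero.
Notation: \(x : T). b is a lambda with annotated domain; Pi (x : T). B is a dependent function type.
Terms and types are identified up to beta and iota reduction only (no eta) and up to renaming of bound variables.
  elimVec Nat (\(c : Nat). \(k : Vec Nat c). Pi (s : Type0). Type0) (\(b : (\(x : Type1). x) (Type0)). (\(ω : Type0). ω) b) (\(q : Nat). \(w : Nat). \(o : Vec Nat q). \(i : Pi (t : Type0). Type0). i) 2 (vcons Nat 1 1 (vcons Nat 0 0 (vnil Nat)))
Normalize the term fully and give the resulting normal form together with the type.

normal form:
  \(c : Type0). c
the term's type:
  Pi (c : Type0). Type0


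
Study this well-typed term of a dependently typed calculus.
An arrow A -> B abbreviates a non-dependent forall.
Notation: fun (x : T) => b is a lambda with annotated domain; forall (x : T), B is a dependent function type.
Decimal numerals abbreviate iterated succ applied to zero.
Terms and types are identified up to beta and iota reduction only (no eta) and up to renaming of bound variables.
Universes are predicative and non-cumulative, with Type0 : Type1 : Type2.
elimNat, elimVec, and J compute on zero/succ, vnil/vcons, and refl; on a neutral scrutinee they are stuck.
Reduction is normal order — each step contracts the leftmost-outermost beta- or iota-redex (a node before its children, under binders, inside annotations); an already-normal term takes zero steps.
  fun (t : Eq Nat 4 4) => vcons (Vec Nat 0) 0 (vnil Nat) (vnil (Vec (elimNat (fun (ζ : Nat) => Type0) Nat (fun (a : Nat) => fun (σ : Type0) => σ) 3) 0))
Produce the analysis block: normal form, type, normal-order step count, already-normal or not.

reduced normal form:
  fun (t : Eq Nat 4 4) => vcons (Vec Nat 0) 0 (vnil Nat) (vnil (Vec Nat 0))
the term's type:
  Eq Nat 4 4 -> Vec (Vec Nat 0) 1
steps to reach normal form (normal order): 10
term was already normal: no
first redex: an elimNat iota-redex


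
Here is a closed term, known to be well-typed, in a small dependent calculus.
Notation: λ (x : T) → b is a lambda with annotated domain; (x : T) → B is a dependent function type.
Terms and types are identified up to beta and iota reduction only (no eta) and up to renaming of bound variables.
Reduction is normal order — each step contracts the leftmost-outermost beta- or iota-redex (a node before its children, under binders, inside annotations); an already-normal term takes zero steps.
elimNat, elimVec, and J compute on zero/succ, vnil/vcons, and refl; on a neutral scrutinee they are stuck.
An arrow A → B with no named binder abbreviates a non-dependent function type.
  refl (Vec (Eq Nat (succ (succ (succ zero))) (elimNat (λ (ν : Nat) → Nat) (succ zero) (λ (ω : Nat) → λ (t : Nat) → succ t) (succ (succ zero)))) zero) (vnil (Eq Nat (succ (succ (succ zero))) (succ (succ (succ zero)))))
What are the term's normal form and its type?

resulting normal form:
  refl (Vec (Eq Nat (succ (succ (succ zero))) (succ (succ (succ zero)))) zero) (vnil (Eq Nat (succ (succ (succ zero))) (succ (succ (succ zero)))))
the term's type:
  Eq (Vec (Eq Nat (succ (succ (succ zero))) (succ (succ (succ zero)))) zero) (vnil (Eq Nat (succ (succ (succ zero))) (succ (succ (succ zero))))) (vnil (Eq Nat (succ (succ (succ zero))) (succ (succ (succ zero)))))
observation: 7 normal-order steps separate the term from its normal form.


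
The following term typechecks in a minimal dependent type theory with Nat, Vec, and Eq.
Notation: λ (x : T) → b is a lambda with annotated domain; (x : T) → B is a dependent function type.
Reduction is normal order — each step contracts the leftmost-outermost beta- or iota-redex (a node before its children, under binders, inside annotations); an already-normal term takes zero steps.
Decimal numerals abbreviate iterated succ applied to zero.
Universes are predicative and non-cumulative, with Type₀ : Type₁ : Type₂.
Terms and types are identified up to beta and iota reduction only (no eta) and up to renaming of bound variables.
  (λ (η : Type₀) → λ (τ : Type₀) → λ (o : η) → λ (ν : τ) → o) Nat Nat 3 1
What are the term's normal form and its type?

normal form:
  3
inferred type:
  Nat
observation: the first redex contracted is a beta-redex; the normal form is reached in 4 normal-order steps.


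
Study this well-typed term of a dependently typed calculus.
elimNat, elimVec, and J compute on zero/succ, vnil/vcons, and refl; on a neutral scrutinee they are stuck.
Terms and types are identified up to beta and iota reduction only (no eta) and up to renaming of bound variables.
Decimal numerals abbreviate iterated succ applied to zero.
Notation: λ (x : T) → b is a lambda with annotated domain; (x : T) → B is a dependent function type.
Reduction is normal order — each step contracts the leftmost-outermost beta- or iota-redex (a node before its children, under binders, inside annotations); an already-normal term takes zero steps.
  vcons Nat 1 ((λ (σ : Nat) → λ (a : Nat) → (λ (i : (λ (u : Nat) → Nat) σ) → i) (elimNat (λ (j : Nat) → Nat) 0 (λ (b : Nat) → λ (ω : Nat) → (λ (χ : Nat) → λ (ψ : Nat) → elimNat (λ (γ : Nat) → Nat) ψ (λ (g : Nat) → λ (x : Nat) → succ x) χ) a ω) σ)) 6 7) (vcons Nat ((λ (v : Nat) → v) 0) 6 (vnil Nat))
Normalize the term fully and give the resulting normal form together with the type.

resulting normal form:
  vcons Nat 1 42 (vcons Nat 0 6 (vnil Nat))
the term's type:
  Vec Nat 2
observation: 167 normal-order steps normalize the term, beginning with a beta-redex.


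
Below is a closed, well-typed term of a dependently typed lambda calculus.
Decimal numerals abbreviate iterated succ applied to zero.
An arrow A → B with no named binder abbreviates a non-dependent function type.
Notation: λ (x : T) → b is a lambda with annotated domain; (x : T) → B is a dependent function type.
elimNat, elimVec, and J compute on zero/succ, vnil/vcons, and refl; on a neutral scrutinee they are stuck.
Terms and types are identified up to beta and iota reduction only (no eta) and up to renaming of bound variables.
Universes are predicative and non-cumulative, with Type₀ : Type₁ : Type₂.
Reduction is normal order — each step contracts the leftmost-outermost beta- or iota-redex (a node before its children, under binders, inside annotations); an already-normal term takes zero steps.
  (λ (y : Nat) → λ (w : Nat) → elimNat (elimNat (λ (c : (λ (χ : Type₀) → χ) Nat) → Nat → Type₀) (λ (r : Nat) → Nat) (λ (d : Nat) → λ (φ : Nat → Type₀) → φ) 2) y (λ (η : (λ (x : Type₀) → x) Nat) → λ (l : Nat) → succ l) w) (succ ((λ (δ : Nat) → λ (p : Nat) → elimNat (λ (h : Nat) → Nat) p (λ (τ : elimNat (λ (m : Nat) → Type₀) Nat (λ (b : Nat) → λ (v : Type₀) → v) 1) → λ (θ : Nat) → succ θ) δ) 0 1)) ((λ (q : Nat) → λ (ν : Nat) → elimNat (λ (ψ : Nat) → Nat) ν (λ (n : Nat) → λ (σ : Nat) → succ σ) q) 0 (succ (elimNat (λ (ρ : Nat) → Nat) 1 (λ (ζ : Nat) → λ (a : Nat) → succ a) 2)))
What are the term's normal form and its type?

reduced normal form:
  6
type:
  Nat


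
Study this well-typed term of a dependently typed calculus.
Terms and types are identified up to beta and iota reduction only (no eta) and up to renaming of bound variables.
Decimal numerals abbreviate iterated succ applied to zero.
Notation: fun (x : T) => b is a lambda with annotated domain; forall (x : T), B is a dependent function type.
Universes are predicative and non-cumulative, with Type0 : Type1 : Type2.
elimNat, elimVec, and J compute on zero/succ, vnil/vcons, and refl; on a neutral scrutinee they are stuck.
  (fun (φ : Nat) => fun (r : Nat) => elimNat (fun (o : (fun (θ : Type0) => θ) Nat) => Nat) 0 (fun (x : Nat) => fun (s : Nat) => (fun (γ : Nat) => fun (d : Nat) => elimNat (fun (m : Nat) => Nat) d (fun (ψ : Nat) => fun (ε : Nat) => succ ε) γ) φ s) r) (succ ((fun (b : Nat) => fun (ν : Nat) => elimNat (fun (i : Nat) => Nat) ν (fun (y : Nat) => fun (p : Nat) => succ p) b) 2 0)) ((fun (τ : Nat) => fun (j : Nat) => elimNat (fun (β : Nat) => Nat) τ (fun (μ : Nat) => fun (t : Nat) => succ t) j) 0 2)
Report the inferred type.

the term's type:
  Nat


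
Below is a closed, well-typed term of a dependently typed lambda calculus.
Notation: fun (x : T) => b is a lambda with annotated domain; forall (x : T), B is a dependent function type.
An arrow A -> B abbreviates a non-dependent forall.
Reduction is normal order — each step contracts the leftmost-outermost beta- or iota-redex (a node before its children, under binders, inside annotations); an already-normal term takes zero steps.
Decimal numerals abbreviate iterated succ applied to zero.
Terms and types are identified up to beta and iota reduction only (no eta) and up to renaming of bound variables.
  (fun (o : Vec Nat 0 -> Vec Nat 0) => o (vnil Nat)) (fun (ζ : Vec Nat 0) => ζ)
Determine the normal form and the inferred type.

normal form:
  vnil Nat
inferred type:
  Vec Nat 0
observation: 2 normal-order steps separate the term from its normal form.


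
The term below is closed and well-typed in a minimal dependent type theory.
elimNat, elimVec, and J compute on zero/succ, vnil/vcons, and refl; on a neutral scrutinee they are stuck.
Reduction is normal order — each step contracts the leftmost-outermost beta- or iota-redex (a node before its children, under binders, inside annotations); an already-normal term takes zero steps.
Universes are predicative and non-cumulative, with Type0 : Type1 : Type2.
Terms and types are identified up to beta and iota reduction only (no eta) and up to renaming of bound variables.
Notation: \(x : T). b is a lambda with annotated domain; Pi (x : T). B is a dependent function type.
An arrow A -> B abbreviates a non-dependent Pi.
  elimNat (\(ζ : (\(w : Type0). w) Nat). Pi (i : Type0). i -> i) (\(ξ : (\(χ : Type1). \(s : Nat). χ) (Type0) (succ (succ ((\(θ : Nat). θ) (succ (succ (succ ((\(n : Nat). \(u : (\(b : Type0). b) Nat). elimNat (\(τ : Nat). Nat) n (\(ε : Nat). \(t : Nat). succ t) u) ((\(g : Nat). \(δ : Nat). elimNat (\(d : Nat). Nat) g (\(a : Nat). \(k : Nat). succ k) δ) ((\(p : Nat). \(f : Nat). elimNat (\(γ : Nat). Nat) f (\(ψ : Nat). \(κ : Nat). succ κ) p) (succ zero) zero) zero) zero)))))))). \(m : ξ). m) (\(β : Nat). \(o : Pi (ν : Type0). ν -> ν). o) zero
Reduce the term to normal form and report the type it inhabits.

normal form:
  \(ζ : Type0). \(w : ζ). w
type:
  Pi (ζ : Type0). ζ -> ζ
observation: contracting an elimNat iota-redex first, the term normalizes in 3 steps.


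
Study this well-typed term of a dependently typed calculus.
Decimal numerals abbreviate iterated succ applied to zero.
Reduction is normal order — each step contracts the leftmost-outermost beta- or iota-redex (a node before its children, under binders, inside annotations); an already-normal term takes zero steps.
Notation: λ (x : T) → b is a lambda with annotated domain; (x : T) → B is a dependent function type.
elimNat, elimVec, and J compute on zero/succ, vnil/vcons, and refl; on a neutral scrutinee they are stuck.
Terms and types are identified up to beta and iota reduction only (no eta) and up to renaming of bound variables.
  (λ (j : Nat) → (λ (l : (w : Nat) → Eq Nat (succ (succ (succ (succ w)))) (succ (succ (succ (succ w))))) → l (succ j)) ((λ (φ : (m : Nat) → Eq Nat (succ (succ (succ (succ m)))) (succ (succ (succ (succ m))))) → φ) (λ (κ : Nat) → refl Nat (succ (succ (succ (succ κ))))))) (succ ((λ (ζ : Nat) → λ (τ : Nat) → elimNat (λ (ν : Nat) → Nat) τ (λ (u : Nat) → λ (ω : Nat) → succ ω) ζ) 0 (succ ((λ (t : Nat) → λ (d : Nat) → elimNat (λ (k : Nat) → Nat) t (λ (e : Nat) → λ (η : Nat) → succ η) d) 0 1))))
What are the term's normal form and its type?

reduced normal form:
  refl Nat 8
inferred type:
  Eq Nat 8 8
observation: 13 normal-order steps separate the term from its normal form.


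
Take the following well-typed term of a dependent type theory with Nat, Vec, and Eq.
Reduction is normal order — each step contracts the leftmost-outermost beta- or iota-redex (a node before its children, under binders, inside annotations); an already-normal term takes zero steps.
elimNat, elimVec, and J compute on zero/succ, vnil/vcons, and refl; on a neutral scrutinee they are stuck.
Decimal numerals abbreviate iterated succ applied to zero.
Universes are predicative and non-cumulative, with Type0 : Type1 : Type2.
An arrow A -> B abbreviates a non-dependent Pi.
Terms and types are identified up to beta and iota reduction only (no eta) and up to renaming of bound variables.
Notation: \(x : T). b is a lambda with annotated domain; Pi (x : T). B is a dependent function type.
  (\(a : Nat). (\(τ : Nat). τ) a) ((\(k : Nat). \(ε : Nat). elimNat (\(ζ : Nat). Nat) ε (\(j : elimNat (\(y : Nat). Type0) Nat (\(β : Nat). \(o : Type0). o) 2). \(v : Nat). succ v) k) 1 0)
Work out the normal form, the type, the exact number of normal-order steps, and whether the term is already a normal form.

normal form:
  1
inferred type:
  Nat
normal-order step count: 8
term was already normal: no
first contracted redex: a beta-redex


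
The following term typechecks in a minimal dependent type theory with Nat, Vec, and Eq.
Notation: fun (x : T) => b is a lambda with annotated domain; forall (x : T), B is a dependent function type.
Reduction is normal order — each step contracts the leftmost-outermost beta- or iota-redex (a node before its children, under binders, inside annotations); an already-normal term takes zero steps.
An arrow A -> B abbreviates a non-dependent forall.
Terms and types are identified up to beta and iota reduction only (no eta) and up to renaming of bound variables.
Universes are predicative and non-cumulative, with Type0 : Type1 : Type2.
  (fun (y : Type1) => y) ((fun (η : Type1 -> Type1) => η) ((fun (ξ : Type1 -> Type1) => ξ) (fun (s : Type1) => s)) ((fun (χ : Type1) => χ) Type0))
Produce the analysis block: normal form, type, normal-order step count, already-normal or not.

reduced normal form:
  Type0
inferred type:
  Type1
normal-order step count: 5
already normal: no
first redex: a beta-redex


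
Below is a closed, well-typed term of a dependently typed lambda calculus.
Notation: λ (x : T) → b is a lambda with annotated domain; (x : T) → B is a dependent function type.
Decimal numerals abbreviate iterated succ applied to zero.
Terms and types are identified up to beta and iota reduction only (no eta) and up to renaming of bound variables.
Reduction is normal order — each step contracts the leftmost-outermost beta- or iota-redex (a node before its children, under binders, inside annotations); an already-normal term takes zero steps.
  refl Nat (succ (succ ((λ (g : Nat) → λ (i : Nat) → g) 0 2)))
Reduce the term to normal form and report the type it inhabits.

normal form:
  refl Nat 2
the term's type:
  Eq Nat 2 2


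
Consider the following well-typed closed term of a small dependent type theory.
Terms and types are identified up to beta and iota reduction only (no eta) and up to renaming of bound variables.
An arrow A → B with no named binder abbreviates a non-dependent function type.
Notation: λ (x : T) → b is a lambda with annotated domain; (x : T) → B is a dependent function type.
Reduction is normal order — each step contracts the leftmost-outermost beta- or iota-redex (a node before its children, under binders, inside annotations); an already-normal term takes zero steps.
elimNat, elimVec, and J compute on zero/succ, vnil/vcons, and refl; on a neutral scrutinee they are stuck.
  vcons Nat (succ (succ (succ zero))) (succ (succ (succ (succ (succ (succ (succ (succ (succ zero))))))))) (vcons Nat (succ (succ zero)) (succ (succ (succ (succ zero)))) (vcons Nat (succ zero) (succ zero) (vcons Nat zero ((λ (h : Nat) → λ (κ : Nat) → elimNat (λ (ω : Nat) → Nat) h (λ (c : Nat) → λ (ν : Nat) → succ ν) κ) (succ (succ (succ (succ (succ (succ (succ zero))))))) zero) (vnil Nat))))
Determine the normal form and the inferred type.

resulting normal form:
  vcons Nat (succ (succ (succ zero))) (succ (succ (succ (succ (succ (succ (succ (succ (succ zero))))))))) (vcons Nat (succ (succ zero)) (succ (succ (succ (succ zero)))) (vcons Nat (succ zero) (succ zero) (vcons Nat zero (succ (succ (succ (succ (succ (succ (succ zero))))))) (vnil Nat))))
the term's type:
  Vec Nat (succ (succ (succ (succ zero))))
observation: contracting a beta-redex first, the term normalizes in 3 steps.


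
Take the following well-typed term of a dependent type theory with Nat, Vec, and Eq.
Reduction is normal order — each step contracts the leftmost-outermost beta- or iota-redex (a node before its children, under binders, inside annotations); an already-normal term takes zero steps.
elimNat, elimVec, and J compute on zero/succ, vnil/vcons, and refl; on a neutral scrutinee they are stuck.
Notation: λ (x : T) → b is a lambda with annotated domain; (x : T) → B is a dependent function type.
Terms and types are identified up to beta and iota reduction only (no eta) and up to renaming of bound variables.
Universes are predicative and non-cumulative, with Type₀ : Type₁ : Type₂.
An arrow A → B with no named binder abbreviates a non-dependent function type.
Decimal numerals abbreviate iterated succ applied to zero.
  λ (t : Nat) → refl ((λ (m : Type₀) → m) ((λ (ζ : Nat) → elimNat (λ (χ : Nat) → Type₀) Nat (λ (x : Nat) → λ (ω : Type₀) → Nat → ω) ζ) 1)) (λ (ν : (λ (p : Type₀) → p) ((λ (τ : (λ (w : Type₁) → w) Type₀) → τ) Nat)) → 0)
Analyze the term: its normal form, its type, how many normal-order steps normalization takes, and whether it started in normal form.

reduced normal form:
  λ (t : Nat) → refl (Nat → Nat) (λ (m : Nat) → 0)
type:
  Nat → Eq (Nat → Nat) (λ (t : Nat) → 0) (λ (m : Nat) → 0)
steps to reach normal form (normal order): 8
term was already normal: no
first redex: a beta-redex


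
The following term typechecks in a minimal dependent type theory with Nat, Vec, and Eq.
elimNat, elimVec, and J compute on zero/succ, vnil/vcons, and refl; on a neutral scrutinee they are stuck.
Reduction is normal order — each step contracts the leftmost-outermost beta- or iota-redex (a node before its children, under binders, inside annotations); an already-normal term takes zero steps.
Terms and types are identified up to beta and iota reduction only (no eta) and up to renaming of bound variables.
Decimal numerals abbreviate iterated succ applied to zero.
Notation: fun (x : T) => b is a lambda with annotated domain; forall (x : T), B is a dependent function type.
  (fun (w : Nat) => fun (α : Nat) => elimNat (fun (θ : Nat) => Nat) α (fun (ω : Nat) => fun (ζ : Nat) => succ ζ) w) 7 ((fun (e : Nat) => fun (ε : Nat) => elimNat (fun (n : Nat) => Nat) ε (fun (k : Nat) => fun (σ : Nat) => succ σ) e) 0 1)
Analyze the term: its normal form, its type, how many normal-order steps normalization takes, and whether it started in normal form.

resulting normal form:
  8
inferred type:
  Nat
normal-order step count: 27
already normal: no
first redex: a beta-redex


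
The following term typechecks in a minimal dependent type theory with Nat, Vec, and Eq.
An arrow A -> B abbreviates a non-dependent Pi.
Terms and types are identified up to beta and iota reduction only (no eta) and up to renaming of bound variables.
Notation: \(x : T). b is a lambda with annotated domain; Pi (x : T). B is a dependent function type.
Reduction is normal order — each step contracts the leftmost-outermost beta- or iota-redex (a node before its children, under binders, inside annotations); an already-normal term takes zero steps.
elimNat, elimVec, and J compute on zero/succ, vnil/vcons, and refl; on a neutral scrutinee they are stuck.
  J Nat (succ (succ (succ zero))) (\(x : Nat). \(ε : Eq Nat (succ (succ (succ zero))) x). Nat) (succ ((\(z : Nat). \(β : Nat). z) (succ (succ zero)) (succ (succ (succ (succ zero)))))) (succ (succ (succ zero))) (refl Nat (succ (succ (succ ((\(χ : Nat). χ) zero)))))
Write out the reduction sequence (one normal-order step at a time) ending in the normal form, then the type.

normal-order reduction:
  J Nat (succ (succ (succ zero))) (\(x : Nat). \(ε : Eq Nat (succ (succ (succ zero))) x). Nat) (succ ((\(z : Nat). \(β : Nat). z) (succ (succ zero)) (succ (succ (succ (succ zero)))))) (succ (succ (succ zero))) (refl Nat (succ (succ (succ ((\(χ : Nat). χ) zero)))))
  ~> succ ((\(x : Nat). \(ε : Nat). x) (succ (succ zero)) (succ (succ (succ (succ zero)))))
  ~> succ ((\(x : Nat). succ (succ zero)) (succ (succ (succ (succ zero)))))
  ~> succ (succ (succ zero))
type:
  Nat


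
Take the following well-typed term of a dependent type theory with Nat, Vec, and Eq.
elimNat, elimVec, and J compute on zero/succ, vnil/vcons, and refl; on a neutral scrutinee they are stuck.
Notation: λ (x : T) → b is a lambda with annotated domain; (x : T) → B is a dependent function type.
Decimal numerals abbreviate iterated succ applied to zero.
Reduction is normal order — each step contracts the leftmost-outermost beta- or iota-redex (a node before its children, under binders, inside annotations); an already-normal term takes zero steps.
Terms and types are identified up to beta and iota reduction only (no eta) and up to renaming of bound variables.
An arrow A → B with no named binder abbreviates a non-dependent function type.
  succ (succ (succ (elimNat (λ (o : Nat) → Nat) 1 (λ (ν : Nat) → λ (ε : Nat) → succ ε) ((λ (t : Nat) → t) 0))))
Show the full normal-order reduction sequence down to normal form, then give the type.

normal-order reduction:
  succ (succ (succ (elimNat (λ (o : Nat) → Nat) 1 (λ (ν : Nat) → λ (ε : Nat) → succ ε) ((λ (t : Nat) → t) 0))))
  ~> succ (succ (succ (elimNat (λ (o : Nat) → Nat) 1 (λ (ν : Nat) → λ (ε : Nat) → succ ε) 0)))
  ~> 4
inferred type:
  Nat


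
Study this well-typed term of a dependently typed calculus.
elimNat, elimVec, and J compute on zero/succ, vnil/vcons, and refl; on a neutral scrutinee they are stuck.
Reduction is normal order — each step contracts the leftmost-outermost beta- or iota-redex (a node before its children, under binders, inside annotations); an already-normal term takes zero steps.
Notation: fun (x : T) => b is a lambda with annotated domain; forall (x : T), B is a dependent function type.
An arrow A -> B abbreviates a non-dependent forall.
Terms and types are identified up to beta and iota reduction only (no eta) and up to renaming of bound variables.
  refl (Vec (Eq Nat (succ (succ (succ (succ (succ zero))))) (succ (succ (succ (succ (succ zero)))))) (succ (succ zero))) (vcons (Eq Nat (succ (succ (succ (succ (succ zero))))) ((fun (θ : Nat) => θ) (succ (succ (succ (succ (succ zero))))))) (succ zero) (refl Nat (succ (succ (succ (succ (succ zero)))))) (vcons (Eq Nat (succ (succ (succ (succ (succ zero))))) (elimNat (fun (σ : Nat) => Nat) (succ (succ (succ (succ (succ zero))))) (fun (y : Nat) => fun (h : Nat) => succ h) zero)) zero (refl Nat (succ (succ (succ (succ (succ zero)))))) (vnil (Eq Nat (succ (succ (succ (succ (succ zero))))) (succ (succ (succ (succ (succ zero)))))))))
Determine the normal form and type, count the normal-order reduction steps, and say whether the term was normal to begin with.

normal form:
  refl (Vec (Eq Nat (succ (succ (succ (succ (succ zero))))) (succ (succ (succ (succ (succ zero)))))) (succ (succ zero))) (vcons (Eq Nat (succ (succ (succ (succ (succ zero))))) (succ (succ (succ (succ (succ zero)))))) (succ zero) (refl Nat (succ (succ (succ (succ (succ zero)))))) (vcons (Eq Nat (succ (succ (succ (succ (succ zero))))) (succ (succ (succ (succ (succ zero)))))) zero (refl Nat (succ (succ (succ (succ (succ zero)))))) (vnil (Eq Nat (succ (succ (succ (succ (succ zero))))) (succ (succ (succ (succ (succ zero)))))))))
type:
  Eq (Vec (Eq Nat (succ (succ (succ (succ (succ zero))))) (succ (succ (succ (succ (succ zero)))))) (succ (succ zero))) (vcons (Eq Nat (succ (succ (succ (succ (succ zero))))) (succ (succ (succ (succ (succ zero)))))) (succ zero) (refl Nat (succ (succ (succ (succ (succ zero)))))) (vcons (Eq Nat (succ (succ (succ (succ (succ zero))))) (succ (succ (succ (succ (succ zero)))))) zero (refl Nat (succ (succ (succ (succ (succ zero)))))) (vnil (Eq Nat (succ (succ (succ (succ (succ zero))))) (succ (succ (succ (succ (succ zero))))))))) (vcons (Eq Nat (succ (succ (succ (succ (succ zero))))) (succ (succ (succ (succ (succ zero)))))) (succ zero) (refl Nat (succ (succ (succ (succ (succ zero)))))) (vcons (Eq Nat (succ (succ (succ (succ (succ zero))))) (succ (succ (succ (succ (succ zero)))))) zero (refl Nat (succ (succ (succ (succ (succ zero)))))) (vnil (Eq Nat (succ (succ (succ (succ (succ zero))))) (succ (succ (succ (succ (succ zero)))))))))
steps to reach normal form (normal order): 2
already normal: no
first redex: a beta-redex


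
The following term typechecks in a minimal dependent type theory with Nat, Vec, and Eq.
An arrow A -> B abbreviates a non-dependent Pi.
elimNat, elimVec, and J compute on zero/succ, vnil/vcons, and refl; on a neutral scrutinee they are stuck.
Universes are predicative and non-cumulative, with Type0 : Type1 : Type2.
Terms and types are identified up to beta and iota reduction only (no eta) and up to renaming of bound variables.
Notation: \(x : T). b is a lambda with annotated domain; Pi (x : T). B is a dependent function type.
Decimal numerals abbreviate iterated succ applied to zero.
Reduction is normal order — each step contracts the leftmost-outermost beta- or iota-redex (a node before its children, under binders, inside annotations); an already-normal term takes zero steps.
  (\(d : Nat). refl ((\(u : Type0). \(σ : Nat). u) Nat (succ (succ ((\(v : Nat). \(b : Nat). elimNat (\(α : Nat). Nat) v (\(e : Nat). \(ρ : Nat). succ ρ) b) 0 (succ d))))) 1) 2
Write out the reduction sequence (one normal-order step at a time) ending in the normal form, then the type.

normal-order reduction:
  (\(d : Nat). refl ((\(u : Type0). \(σ : Nat). u) Nat (succ (succ ((\(v : Nat). \(b : Nat). elimNat (\(α : Nat). Nat) v (\(e : Nat). \(ρ : Nat). succ ρ) b) 0 (succ d))))) 1) 2
  ~> refl ((\(d : Type0). \(u : Nat). d) Nat (succ (succ ((\(σ : Nat). \(v : Nat). elimNat (\(b : Nat). Nat) σ (\(α : Nat). \(e : Nat). succ e) v) 0 3)))) 1
  ~> refl ((\(d : Nat). Nat) (succ (succ ((\(u : Nat). \(σ : Nat). elimNat (\(v : Nat). Nat) u (\(b : Nat). \(α : Nat). succ α) σ) 0 3)))) 1
  ~> refl Nat 1
type:
  Eq Nat 1 1


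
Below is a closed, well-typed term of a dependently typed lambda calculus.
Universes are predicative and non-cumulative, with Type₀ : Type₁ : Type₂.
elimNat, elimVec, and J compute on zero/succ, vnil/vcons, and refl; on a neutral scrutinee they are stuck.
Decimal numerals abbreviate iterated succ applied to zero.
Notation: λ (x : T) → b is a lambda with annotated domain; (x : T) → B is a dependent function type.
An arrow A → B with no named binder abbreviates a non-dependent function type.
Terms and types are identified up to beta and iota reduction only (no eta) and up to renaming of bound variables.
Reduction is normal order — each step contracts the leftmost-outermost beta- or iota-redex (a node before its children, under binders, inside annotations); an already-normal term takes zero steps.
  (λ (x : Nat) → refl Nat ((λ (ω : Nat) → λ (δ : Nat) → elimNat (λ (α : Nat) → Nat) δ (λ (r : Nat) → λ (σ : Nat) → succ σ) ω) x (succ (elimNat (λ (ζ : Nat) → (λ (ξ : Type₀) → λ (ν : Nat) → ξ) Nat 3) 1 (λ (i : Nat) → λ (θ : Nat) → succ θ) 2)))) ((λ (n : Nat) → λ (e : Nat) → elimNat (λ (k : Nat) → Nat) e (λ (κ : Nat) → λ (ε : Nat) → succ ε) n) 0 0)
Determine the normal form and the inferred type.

normal form:
  refl Nat 4
inferred type:
  Eq Nat 4 4


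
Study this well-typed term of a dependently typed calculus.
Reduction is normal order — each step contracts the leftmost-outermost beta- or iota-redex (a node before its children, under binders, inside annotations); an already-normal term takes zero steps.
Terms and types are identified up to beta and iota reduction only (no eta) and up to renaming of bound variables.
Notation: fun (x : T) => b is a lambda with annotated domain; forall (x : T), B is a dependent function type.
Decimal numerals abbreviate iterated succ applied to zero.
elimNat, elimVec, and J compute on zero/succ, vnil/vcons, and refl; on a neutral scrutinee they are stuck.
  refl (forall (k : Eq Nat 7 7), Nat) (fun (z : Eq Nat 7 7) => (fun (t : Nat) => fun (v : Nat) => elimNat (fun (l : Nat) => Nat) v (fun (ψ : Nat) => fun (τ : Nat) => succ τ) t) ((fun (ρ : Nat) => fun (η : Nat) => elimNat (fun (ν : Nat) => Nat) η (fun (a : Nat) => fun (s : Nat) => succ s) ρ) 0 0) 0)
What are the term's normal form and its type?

normal form:
  refl (forall (k : Eq Nat 7 7), Nat) (fun (z : Eq Nat 7 7) => 0)
type:
  Eq (forall (k : Eq Nat 7 7), Nat) (fun (z : Eq Nat 7 7) => 0) (fun (t : Eq Nat 7 7) => 0)
observation: 6 normal-order steps normalize the term, beginning with a beta-redex.


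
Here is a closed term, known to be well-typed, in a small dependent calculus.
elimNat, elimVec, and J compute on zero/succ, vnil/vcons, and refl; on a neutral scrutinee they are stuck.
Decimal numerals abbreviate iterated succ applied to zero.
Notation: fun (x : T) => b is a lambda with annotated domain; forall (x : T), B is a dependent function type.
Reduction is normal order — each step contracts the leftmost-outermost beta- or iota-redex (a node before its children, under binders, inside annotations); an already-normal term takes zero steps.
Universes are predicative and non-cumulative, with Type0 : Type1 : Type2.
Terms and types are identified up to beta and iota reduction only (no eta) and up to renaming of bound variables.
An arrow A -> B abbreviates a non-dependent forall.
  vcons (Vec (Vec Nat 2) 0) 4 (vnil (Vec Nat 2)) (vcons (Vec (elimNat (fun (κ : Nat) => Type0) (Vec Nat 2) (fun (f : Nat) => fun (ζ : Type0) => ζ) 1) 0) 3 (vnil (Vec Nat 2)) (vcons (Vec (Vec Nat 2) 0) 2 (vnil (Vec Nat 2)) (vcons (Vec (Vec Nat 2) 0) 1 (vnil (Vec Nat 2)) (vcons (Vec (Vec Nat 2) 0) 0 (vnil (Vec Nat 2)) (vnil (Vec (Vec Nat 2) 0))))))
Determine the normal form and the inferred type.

reduced normal form:
  vcons (Vec (Vec Nat 2) 0) 4 (vnil (Vec Nat 2)) (vcons (Vec (Vec Nat 2) 0) 3 (vnil (Vec Nat 2)) (vcons (Vec (Vec Nat 2) 0) 2 (vnil (Vec Nat 2)) (vcons (Vec (Vec Nat 2) 0) 1 (vnil (Vec Nat 2)) (vcons (Vec (Vec Nat 2) 0) 0 (vnil (Vec Nat 2)) (vnil (Vec (Vec Nat 2) 0))))))
type:
  Vec (Vec (Vec Nat 2) 0) 5
observation: 4 normal-order steps normalize the term, beginning with an elimNat iota-redex.


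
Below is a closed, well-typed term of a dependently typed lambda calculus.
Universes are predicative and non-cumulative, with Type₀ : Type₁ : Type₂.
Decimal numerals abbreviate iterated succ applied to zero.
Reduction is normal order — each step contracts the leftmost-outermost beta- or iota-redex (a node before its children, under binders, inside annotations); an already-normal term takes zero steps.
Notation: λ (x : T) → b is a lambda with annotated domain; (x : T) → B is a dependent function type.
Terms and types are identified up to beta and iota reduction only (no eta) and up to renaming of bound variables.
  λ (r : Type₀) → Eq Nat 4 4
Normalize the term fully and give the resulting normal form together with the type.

reduced normal form:
  λ (r : Type₀) → Eq Nat 4 4
the term's type:
  (r : Type₀) → Type₀
observation: the term is already in normal form.


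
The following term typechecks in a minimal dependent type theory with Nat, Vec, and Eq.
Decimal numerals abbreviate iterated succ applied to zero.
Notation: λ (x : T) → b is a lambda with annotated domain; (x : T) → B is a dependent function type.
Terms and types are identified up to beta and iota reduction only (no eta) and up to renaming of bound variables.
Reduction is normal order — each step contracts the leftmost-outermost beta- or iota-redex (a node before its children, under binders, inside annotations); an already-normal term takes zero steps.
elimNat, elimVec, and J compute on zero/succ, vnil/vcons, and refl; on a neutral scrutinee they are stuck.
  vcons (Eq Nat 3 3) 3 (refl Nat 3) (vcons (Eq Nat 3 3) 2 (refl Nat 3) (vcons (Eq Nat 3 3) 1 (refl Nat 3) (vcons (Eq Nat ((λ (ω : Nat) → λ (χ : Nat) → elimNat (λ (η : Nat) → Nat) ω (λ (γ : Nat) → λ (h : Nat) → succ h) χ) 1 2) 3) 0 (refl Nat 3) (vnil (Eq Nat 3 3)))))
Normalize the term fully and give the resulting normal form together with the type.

resulting normal form:
  vcons (Eq Nat 3 3) 3 (refl Nat 3) (vcons (Eq Nat 3 3) 2 (refl Nat 3) (vcons (Eq Nat 3 3) 1 (refl Nat 3) (vcons (Eq Nat 3 3) 0 (refl Nat 3) (vnil (Eq Nat 3 3)))))
the term's type:
  Vec (Eq Nat 3 3) 4


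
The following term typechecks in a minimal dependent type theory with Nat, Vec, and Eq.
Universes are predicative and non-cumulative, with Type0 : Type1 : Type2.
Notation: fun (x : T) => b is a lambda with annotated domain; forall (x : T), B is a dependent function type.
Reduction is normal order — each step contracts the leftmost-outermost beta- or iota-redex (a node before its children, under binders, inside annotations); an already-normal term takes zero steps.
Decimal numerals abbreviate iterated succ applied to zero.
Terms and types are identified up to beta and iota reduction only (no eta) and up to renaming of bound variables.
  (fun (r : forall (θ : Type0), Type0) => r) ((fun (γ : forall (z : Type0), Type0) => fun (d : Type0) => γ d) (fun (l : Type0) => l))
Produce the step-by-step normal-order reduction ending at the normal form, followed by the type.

reduction (normal order):
  (fun (r : forall (θ : Type0), Type0) => r) ((fun (γ : forall (z : Type0), Type0) => fun (d : Type0) => γ d) (fun (l : Type0) => l))
  ~> (fun (r : forall (θ : Type0), Type0) => fun (γ : Type0) => r γ) (fun (z : Type0) => z)
  ~> fun (r : Type0) => (fun (θ : Type0) => θ) r
  ~> fun (r : Type0) => r
the term's type:
  forall (r : Type0), Type0


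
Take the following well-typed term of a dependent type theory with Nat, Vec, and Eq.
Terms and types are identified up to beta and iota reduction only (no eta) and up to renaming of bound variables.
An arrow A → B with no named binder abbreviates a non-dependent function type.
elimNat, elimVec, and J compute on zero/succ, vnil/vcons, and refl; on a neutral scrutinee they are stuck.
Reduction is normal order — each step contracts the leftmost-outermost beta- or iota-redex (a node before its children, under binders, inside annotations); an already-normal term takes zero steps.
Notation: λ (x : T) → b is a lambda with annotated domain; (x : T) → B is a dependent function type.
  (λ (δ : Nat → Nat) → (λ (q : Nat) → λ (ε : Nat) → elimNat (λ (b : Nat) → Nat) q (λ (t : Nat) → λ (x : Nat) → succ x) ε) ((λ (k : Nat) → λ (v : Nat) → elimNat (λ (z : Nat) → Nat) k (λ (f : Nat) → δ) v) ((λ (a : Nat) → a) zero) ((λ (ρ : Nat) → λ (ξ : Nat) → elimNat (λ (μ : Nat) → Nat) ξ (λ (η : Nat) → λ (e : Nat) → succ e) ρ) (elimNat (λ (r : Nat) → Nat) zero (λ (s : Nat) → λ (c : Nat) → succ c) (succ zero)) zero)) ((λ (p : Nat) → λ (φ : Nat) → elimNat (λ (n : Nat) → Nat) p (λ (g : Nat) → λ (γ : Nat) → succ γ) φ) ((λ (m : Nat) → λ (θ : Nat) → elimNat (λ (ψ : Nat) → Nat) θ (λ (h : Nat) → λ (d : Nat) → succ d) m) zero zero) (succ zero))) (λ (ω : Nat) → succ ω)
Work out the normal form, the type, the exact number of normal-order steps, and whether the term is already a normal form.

reduced normal form:
  succ (succ zero)
type:
  Nat
steps to reach normal form (normal order): 33
term was already normal: no
first redex: a beta-redex
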